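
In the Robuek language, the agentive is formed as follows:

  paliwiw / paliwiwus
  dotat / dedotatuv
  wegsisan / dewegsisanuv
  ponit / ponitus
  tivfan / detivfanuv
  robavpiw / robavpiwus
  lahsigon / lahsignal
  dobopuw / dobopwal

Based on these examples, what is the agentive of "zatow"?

ponit and dotat both end in -t yet inflect differently (ponitus, dedotatuv), so the final letter is not what conditions the rule; the last vowel is.
"zatow" has last vowel 'o'. The one such stem in the data (lahsigon → lahsignal) deletes the last vowel and adds -al (as does dobopuw), so the same rule applies.
The other patterns: stems whose last vowel is 'i' add -us; stems whose last vowel is 'a' add de- … -uv around the stem.
So zatow → zatwal.

zatwal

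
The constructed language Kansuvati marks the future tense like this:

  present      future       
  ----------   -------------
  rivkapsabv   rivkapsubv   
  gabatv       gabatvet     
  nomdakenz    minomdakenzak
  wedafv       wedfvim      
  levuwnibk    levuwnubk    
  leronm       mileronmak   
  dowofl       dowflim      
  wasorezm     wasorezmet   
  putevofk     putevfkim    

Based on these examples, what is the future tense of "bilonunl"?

"bilonunl" has second-to-last letter 'n'. The stems whose second-to-last letter is 'n' (leronm → mileronmak, nomdakenz → minomdakenzak) add mi- … -ak around the stem.
So bilonunl → mibilonunlak.

mibilonunlak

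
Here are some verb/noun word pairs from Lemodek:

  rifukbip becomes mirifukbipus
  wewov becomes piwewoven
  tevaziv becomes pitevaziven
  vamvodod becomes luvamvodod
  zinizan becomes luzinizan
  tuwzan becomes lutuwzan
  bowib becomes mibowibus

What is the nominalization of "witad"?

"witad" ends in -d. The one such stem in the data (vamvodod → luvamvodod) adds the prefix lu-, so the same rule applies.
So witad → luwitad.

luwitad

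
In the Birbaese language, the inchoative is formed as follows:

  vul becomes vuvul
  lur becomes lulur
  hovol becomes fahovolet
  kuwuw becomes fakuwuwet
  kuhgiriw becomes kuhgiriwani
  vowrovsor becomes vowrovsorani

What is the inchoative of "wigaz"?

vul and hovol both end in -l yet inflect differently (vuvul, fahovolet), so the final letter is not what conditions the rule; the number of vowels is.
"wigaz" has 2 vowels. The stems with 2 vowels (hovol → fahovolet, kuwuw → fakuwuwet) add fa- … -et around the stem.
The other patterns: stems with 1 vowel repeat the first consonant+vowel as a prefix; stems with 3 vowels add -ani.
So wigaz → fawigazet.

fawigazet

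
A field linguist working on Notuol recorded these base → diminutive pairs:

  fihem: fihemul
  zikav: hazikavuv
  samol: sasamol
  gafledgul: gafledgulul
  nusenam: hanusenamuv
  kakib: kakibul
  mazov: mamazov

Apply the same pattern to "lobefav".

zikav and mazov both end in -v yet inflect differently (hazikavuv, mamazov), so the final letter is not what conditions the rule; the last vowel is.
"lobefav" has last vowel 'a'. The stems whose last vowel is 'a' (nusenam → hanusenamuv, zikav → hazikavuv) add ha- … -uv around the stem.
So lobefav → halobefavuv.

halobefavuv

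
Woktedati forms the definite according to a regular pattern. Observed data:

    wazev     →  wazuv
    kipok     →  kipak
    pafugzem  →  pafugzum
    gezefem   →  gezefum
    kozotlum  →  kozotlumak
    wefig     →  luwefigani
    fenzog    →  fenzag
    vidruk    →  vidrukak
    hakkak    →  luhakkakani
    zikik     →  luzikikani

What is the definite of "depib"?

ludepibani

"depib" has last vowel 'i'. The stems whose last vowel is 'i' (zikik → luzikikani, wefig → luwefigani) add lu- … -ani around the stem.
The other patterns: stems whose last vowel is 'o' change the last vowel to 'a'; stems whose last vowel is 'u' add -ak; stems whose last vowel is 'e' change the last vowel to 'u'.
So depib → ludepibani.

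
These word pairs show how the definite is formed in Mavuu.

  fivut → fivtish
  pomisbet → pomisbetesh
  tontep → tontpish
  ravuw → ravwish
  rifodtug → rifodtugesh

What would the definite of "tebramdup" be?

tebramdupesh

"tebramdup" has 3 vowels. The stems with 3 vowels (rifodtug → rifodtugesh, pomisbet → pomisbetesh) add -esh.
So tebramdup → tebramdupesh.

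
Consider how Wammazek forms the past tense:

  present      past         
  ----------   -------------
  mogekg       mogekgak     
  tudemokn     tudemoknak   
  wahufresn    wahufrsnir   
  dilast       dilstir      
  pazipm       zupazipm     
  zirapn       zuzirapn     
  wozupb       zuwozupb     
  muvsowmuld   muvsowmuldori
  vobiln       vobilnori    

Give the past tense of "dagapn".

zudagapn

tudemokn and wahufresn both end in -n yet inflect differently (tudemoknak, wahufrsnir), so the final letter is not what conditions the rule; the second-to-last letter is.
"dagapn" has second-to-last letter 'p'. The stems whose second-to-last letter is 'p' (pazipm → zupazipm, zirapn → zuzirapn, wozupb → zuwozupb) add the prefix zu-.
So dagapn → zudagapn.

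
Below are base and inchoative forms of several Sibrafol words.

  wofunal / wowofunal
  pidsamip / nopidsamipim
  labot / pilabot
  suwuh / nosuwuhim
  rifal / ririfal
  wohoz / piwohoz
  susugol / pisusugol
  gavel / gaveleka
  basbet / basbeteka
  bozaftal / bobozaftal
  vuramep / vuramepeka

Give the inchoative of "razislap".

rarazislap

labot and basbet both end in -t yet inflect differently (pilabot, basbeteka), so the final letter is not what conditions the rule; the last vowel is.
"razislap" has last vowel 'a'. The stems whose last vowel is 'a' (rifal → ririfal, bozaftal → bobozaftal, wofunal → wowofunal) repeat the first consonant+vowel as a prefix.
The other patterns: stems whose last vowel is 'o' add the prefix pi-; stems whose last vowel is 'e' add -eka; stems whose last vowel is 'i' or 'u' add no- … -im around the stem.
So razislap → rarazislap.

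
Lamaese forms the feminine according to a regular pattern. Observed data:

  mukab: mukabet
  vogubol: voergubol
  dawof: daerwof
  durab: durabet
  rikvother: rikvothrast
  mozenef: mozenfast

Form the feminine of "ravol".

"ravol" has last vowel 'o'. The stems whose last vowel is 'o' (dawof → daerwof, vogubol → voergubol) insert -er- after the first vowel.
The other patterns: stems whose last vowel is 'a' add -et; stems whose last vowel is 'e' delete the last vowel and add -ast.
So ravol → raervol.

raervol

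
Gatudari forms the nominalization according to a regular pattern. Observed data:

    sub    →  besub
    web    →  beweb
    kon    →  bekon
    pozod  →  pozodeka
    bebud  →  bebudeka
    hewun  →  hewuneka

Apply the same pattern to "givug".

kon and hewun both end in -n yet inflect differently (bekon, hewuneka), so the final letter is not what conditions the rule; the number of vowels is.
"givug" has 2 vowels. The stems with 2 vowels (pozod → pozodeka, bebud → bebudeka, hewun → hewuneka) add -eka.
The other pattern: stems with 1 vowel add the prefix be-.
So givug → givugeka.

givugeka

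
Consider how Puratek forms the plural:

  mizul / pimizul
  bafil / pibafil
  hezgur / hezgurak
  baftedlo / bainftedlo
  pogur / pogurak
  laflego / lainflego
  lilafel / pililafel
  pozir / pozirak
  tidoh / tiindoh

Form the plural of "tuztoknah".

tuinztoknah

"tuztoknah" ends in -h. The one such stem in the data (tidoh → tiindoh) inserts -in- after the first vowel (as do laflego, baftedlo), so the same rule applies.
The other patterns: stems ending in -r add -ak; stems ending in -l add the prefix pi-.
So tuztoknah → tuinztoknah.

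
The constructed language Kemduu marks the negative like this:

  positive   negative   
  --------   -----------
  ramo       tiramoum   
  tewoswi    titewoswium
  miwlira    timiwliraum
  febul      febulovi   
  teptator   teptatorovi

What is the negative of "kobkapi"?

ramo and teptator both have last vowel 'o' yet inflect differently (tiramoum, teptatorovi), so the last vowel is not what conditions the rule; whether the stem ends in a vowel or a consonant is.
"kobkapi" ends in a vowel. The stems ending in a vowel (ramo → tiramoum, tewoswi → titewoswium, miwlira → timiwliraum) add ti- … -um around the stem.
So kobkapi → tikobkapium.

tikobkapium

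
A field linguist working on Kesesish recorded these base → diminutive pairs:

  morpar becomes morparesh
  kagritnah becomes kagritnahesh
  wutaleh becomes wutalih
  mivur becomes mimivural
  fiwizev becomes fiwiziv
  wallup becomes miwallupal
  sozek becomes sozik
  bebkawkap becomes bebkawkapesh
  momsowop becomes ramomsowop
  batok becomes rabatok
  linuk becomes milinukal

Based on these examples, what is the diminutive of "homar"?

homaresh

wutaleh and kagritnah both end in -h yet inflect differently (wutalih, kagritnahesh), so the final letter is not what conditions the rule; the last vowel is.
"homar" has last vowel 'a'. The stems whose last vowel is 'a' (bebkawkap → bebkawkapesh, morpar → morparesh, kagritnah → kagritnahesh) add -esh.
The other patterns: stems whose last vowel is 'e' change the last vowel to 'i'; stems whose last vowel is 'u' add mi- … -al around the stem; stems whose last vowel is 'o' add the prefix ra-.
So homar → homaresh.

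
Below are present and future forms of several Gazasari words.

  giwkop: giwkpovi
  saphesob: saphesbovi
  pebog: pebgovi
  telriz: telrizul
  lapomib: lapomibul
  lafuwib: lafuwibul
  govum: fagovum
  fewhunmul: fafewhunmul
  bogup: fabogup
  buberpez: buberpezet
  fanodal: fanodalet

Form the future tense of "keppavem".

saphesob and lapomib both end in -b yet inflect differently (saphesbovi, lapomibul), so the final letter is not what conditions the rule; the last vowel is.
"keppavem" has last vowel 'e'. The one such stem in the data (buberpez → buberpezet) adds -et, so the same rule applies.
The other patterns: stems whose last vowel is 'o' delete the last vowel and add -ovi; stems whose last vowel is 'i' add -ul; stems whose last vowel is 'u' add the prefix fa-.
So keppavem → keppavemet.

keppavemet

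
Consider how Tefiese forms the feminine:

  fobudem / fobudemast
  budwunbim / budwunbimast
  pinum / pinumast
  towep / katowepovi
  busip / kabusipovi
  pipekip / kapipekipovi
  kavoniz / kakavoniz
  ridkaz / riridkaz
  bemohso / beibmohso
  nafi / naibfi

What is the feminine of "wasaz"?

fobudem and towep both have last vowel 'e' yet inflect differently (fobudemast, katowepovi), so the last vowel is not what conditions the rule; the final letter is.
"wasaz" ends in -z. The stems ending in -z (kavoniz → kakavoniz, ridkaz → riridkaz) repeat the first consonant+vowel as a prefix.
So wasaz → wawasaz.

wawasaz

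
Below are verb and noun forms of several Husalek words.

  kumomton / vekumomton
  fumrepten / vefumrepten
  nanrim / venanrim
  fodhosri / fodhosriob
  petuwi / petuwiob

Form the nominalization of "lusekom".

velusekom

fodhosri and nanrim both have last vowel 'i' yet inflect differently (fodhosriob, venanrim), so the last vowel is not what conditions the rule; the final letter is.
"lusekom" ends in -m. The one such stem in the data (nanrim → venanrim) adds the prefix ve-, so the same rule applies.
The other pattern: stems ending in -i add -ob.
So lusekom → velusekom.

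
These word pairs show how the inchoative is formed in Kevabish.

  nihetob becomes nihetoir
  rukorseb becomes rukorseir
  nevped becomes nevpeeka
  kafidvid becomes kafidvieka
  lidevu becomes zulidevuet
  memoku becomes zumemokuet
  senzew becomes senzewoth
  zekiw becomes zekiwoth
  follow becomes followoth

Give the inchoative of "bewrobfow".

bewrobfowoth

"bewrobfow" ends in -w. The stems ending in -w (senzew → senzewoth, zekiw → zekiwoth, follow → followoth) add -oth.
So bewrobfow → bewrobfowoth.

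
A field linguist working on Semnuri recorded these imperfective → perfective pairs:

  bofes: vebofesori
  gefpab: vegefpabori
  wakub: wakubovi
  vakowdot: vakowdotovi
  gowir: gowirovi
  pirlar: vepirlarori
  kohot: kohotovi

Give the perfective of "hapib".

hapibovi

gefpab and wakub both end in -b yet inflect differently (vegefpabori, wakubovi), so the final letter is not what conditions the rule; the last vowel is.
"hapib" has last vowel 'i'. The one such stem in the data (gowir → gowirovi) adds -ovi, so the same rule applies.
The other pattern: stems whose last vowel is 'a' or 'e' add ve- … -ori around the stem.
So hapib → hapibovi.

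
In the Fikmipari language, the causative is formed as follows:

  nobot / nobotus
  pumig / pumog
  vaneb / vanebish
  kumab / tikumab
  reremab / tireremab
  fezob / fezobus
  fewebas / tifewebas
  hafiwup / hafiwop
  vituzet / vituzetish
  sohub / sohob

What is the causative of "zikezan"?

"zikezan" has last vowel 'a'. The stems whose last vowel is 'a' (reremab → tireremab, kumab → tikumab, fewebas → tifewebas) add the prefix ti-.
So zikezan → tizikezan.

tizikezan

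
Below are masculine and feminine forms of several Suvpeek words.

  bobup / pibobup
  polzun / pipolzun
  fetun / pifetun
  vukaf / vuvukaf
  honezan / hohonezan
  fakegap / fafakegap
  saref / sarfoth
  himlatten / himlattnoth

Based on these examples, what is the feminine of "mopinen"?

polzun and honezan both end in -n yet inflect differently (pipolzun, hohonezan), so the final letter is not what conditions the rule; the last vowel is.
"mopinen" has last vowel 'e'. The stems whose last vowel is 'e' (saref → sarfoth, himlatten → himlattnoth) delete the last vowel and add -oth.
The other patterns: stems whose last vowel is 'u' add the prefix pi-; stems whose last vowel is 'a' repeat the first consonant+vowel as a prefix.
So mopinen → mopinnoth.

mopinnoth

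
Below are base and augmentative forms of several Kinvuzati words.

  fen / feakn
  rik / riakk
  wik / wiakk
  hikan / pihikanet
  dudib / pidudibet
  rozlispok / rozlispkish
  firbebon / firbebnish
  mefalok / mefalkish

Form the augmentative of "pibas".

pipibaset

fen and hikan both end in -n yet inflect differently (feakn, pihikanet), so the final letter is not what conditions the rule; the number of vowels is.
"pibas" has 2 vowels. The stems with 2 vowels (hikan → pihikanet, dudib → pidudibet) add pi- … -et around the stem.
So pibas → pipibaset.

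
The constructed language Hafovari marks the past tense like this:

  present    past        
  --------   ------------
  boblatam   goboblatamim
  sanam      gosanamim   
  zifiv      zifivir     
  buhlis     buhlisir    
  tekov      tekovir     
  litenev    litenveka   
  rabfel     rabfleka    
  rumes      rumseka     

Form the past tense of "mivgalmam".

gomivgalmamim

"mivgalmam" has last vowel 'a'. The stems whose last vowel is 'a' (boblatam → goboblatamim, sanam → gosanamim) add go- … -im around the stem.
The other patterns: stems whose last vowel is 'i' or 'o' add -ir; stems whose last vowel is 'e' delete the last vowel and add -eka.
So mivgalmam → gomivgalmamim.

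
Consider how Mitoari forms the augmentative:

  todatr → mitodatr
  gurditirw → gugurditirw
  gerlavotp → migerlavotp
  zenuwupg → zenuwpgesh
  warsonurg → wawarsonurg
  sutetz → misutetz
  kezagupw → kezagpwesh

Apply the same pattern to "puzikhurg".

pupuzikhurg

"puzikhurg" has second-to-last letter 'r'. The stems whose second-to-last letter is 'r' (gurditirw → gugurditirw, warsonurg → wawarsonurg) repeat the first consonant+vowel as a prefix.
The other patterns: stems whose second-to-last letter is 't' add the prefix mi-; stems whose second-to-last letter is 'p' delete the last vowel and add -esh.
So puzikhurg → pupuzikhurg.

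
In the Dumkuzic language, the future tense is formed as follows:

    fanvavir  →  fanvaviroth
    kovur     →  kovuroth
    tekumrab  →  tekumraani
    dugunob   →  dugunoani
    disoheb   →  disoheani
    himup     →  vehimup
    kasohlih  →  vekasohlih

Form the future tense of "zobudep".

vezobudep

"zobudep" ends in -p. The one such stem in the data (himup → vehimup) adds the prefix ve-, so the same rule applies.
The other patterns: stems ending in -r add -oth; stems ending in -b drop the final letter and add -ani.
So zobudep → vezobudep.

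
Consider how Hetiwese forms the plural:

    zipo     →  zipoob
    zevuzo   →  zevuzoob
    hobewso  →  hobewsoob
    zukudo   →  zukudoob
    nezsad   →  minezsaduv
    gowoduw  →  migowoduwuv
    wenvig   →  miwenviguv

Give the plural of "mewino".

zipo and nezsad both have 2 vowels yet inflect differently (zipoob, minezsaduv), so the number of vowels is not what conditions the rule; the final letter is.
"mewino" ends in -o. The stems ending in -o (zipo → zipoob, zevuzo → zevuzoob, hobewso → hobewsoob) add -ob.
So mewino → mewinoob.

mewinoob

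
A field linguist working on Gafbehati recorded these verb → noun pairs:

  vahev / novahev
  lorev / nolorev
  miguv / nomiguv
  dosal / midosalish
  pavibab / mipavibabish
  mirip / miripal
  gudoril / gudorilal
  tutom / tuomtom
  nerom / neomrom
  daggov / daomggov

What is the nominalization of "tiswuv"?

notiswuv

dosal and gudoril both end in -l yet inflect differently (midosalish, gudorilal), so the final letter is not what conditions the rule; the last vowel is.
"tiswuv" has last vowel 'u'. The one such stem in the data (miguv → nomiguv) adds the prefix no-, so the same rule applies.
So tiswuv → notiswuv.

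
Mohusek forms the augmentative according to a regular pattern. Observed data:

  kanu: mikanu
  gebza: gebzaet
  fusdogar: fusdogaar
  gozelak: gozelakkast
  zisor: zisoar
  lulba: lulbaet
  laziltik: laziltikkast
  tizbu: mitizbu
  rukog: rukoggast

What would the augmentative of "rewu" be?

gebza and gozelak both have last vowel 'a' yet inflect differently (gebzaet, gozelakkast), so the last vowel is not what conditions the rule; the final letter is.
"rewu" ends in -u. The stems ending in -u (tizbu → mitizbu, kanu → mikanu) add the prefix mi-.
The other patterns: stems ending in -a add -et; stems ending in -g or -k double the final consonant and add -ast; stems ending in -r drop the final letter and add -ar.
So rewu → mirewu.

mirewu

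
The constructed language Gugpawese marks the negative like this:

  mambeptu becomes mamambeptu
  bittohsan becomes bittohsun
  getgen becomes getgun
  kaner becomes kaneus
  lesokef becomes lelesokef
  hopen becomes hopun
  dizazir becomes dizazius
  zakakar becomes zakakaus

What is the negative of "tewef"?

zakakar and bittohsan both have last vowel 'a' yet inflect differently (zakakaus, bittohsun), so the last vowel is not what conditions the rule; the final letter is.
"tewef" ends in -f. The one such stem in the data (lesokef → lelesokef) repeats the first consonant+vowel as a prefix (as does mambeptu), so the same rule applies.
The other patterns: stems ending in -r drop the final letter and add -us; stems ending in -n change the last vowel to 'u'.
So tewef → tetewef.

tetewef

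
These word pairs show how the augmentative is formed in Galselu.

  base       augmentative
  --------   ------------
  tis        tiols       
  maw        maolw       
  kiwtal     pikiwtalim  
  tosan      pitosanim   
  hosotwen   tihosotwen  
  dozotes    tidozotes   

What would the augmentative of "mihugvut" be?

timihugvut

tosan and hosotwen both end in -n yet inflect differently (pitosanim, tihosotwen), so the final letter is not what conditions the rule; the number of vowels is.
"mihugvut" has 3 vowels. The stems with 3 vowels (hosotwen → tihosotwen, dozotes → tidozotes) add the prefix ti-.
So mihugvut → timihugvut.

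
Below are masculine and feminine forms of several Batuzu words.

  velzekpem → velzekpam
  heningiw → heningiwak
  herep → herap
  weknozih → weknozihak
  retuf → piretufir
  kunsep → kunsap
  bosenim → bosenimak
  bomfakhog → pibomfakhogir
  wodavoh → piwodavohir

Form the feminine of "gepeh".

gepah

bosenim and velzekpem both end in -m yet inflect differently (bosenimak, velzekpam), so the final letter is not what conditions the rule; the last vowel is.
"gepeh" has last vowel 'e'. The stems whose last vowel is 'e' (kunsep → kunsap, herep → herap, velzekpem → velzekpam) change the last vowel to 'a'.
So gepeh → gepah.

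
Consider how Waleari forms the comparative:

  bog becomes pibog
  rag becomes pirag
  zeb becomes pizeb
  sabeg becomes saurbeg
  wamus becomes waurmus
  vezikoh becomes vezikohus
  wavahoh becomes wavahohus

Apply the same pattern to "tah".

bog and sabeg both end in -g yet inflect differently (pibog, saurbeg), so the final letter is not what conditions the rule; the number of vowels is.
"tah" has 1 vowel. The stems with 1 vowel (bog → pibog, rag → pirag, zeb → pizeb) add the prefix pi-.
The other patterns: stems with 2 vowels insert -ur- after the first vowel; stems with 3 vowels add -us.
So tah → pitah.

pitah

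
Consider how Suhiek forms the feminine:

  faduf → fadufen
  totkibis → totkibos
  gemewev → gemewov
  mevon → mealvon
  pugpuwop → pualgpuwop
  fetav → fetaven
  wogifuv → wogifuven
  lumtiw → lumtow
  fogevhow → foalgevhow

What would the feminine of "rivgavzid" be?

wogifuv and gemewev both end in -v yet inflect differently (wogifuven, gemewov), so the final letter is not what conditions the rule; the last vowel is.
"rivgavzid" has last vowel 'i'. The stems whose last vowel is 'i' (totkibis → totkibos, lumtiw → lumtow) change the last vowel to 'o'.
The other patterns: stems whose last vowel is 'a' or 'u' add -en; stems whose last vowel is 'o' insert -al- after the first vowel.
So rivgavzid → rivgavzod.

rivgavzod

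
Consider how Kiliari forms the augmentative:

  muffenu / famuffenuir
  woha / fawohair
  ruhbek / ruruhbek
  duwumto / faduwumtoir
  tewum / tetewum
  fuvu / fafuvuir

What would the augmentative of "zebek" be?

tewum and muffenu both have last vowel 'u' yet inflect differently (tetewum, famuffenuir), so the last vowel is not what conditions the rule; whether the stem ends in a vowel or a consonant is.
"zebek" ends in a consonant. The stems ending in a consonant (tewum → tetewum, ruhbek → ruruhbek) repeat the first consonant+vowel as a prefix.
The other pattern: stems ending in a vowel add fa- … -ir around the stem.
So zebek → zezebek.

zezebek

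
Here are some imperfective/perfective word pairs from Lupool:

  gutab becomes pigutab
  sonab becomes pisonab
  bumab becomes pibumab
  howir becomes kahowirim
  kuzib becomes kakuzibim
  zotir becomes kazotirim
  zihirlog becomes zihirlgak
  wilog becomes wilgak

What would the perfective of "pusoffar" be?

pipusoffar

"pusoffar" has last vowel 'a'. The stems whose last vowel is 'a' (gutab → pigutab, sonab → pisonab, bumab → pibumab) add the prefix pi-.
So pusoffar → pipusoffar.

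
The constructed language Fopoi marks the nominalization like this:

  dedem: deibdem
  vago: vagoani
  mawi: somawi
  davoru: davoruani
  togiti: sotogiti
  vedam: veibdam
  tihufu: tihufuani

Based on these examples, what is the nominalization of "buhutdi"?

sobuhutdi

"buhutdi" ends in -i. The stems ending in -i (mawi → somawi, togiti → sotogiti) add the prefix so-.
So buhutdi → sobuhutdi.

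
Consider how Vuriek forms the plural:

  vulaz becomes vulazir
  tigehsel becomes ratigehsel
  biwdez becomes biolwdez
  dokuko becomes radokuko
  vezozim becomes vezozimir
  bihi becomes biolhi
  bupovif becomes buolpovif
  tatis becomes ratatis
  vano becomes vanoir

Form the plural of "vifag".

vifagir

vulaz and biwdez both end in -z yet inflect differently (vulazir, biolwdez), so the final letter is not what conditions the rule; the first letter is.
"vifag" begins with v-. The stems beginning with v- (vano → vanoir, vezozim → vezozimir, vulaz → vulazir) add -ir.
So vifag → vifagir.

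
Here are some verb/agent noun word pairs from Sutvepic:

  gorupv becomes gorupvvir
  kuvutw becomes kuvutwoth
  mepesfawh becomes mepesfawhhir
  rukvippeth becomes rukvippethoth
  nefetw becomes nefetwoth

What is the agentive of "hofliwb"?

hofliwbbir

rukvippeth and mepesfawh both end in -h yet inflect differently (rukvippethoth, mepesfawhhir), so the final letter is not what conditions the rule; the second-to-last letter is.
"hofliwb" has second-to-last letter 'w'. The one such stem in the data (mepesfawh → mepesfawhhir) doubles the final consonant and adds -ir (as does gorupv), so the same rule applies.
The other pattern: stems whose second-to-last letter is 't' add -oth.
So hofliwb → hofliwbbir.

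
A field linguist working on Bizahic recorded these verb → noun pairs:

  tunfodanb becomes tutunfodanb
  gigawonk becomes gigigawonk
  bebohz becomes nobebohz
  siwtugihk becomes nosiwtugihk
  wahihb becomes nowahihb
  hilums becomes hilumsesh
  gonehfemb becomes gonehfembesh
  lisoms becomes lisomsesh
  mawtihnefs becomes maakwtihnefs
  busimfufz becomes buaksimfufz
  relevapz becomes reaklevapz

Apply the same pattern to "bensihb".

nobensihb

gigawonk and siwtugihk both end in -k yet inflect differently (gigigawonk, nosiwtugihk), so the final letter is not what conditions the rule; the second-to-last letter is.
"bensihb" has second-to-last letter 'h'. The stems whose second-to-last letter is 'h' (bebohz → nobebohz, siwtugihk → nosiwtugihk, wahihb → nowahihb) add the prefix no-.
So bensihb → nobensihb.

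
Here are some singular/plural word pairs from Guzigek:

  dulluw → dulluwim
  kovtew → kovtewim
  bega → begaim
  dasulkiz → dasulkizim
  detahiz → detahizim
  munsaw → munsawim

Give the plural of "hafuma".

Every pair shown (dulluw → dulluwim, kovtew → kovtewim, bega → begaim, …) follows the same rule: add -im.
So hafuma → hafumaim.

hafumaim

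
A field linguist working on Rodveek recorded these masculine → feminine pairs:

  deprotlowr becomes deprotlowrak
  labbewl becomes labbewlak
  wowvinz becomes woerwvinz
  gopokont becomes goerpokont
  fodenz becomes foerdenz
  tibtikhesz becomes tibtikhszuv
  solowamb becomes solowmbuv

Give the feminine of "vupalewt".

vupalewtak

wowvinz and tibtikhesz both end in -z yet inflect differently (woerwvinz, tibtikhszuv), so the final letter is not what conditions the rule; the second-to-last letter is.
"vupalewt" has second-to-last letter 'w'. The stems whose second-to-last letter is 'w' (deprotlowr → deprotlowrak, labbewl → labbewlak) add -ak.
The other patterns: stems whose second-to-last letter is 'n' insert -er- after the first vowel; stems whose second-to-last letter is 'm' or 's' delete the last vowel and add -uv.
So vupalewt → vupalewtak.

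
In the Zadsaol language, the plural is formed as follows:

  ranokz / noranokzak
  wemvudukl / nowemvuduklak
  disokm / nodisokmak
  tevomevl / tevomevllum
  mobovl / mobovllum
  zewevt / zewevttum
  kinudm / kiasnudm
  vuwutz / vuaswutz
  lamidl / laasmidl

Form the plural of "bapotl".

baaspotl

wemvudukl and tevomevl both end in -l yet inflect differently (nowemvuduklak, tevomevllum), so the final letter is not what conditions the rule; the second-to-last letter is.
"bapotl" has second-to-last letter 't'. The one such stem in the data (vuwutz → vuaswutz) inserts -as- after the first vowel (as do kinudm, lamidl), so the same rule applies.
So bapotl → baaspotl.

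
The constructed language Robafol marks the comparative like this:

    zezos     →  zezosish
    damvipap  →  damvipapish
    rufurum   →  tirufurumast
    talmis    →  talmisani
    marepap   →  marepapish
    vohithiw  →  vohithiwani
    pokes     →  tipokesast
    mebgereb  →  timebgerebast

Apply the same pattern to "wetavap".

pokes and talmis both end in -s yet inflect differently (tipokesast, talmisani), so the final letter is not what conditions the rule; the last vowel is.
"wetavap" has last vowel 'a'. The stems whose last vowel is 'a' (marepap → marepapish, damvipap → damvipapish) add -ish.
The other patterns: stems whose last vowel is 'e' or 'u' add ti- … -ast around the stem; stems whose last vowel is 'i' add -ani.
So wetavap → wetavapish.

wetavapish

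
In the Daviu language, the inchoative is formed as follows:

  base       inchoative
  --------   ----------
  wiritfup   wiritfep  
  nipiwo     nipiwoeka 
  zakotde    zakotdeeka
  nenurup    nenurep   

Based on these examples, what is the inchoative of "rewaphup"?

rewaphep

nipiwo and nenurup both begin with n- yet inflect differently (nipiwoeka, nenurep), so the first letter is not what conditions the rule; whether the stem ends in a vowel or a consonant is.
"rewaphup" ends in a consonant. The stems ending in a consonant (wiritfup → wiritfep, nenurup → nenurep) change the last vowel to 'e'.
So rewaphup → rewaphep.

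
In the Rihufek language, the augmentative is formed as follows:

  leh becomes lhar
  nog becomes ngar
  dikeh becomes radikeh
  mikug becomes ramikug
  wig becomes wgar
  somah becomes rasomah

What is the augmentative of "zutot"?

leh and somah both end in -h yet inflect differently (lhar, rasomah), so the final letter is not what conditions the rule; the number of vowels is.
"zutot" has 2 vowels. The stems with 2 vowels (somah → rasomah, mikug → ramikug, dikeh → radikeh) add the prefix ra-.
So zutot → razutot.

razutot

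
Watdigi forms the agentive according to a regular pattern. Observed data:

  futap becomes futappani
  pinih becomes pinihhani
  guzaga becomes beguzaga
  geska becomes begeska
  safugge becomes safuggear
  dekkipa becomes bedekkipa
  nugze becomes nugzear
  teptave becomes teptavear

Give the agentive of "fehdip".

fehdippani

geska and futap both have last vowel 'a' yet inflect differently (begeska, futappani), so the last vowel is not what conditions the rule; the final letter is.
"fehdip" ends in -p. The one such stem in the data (futap → futappani) doubles the final consonant and adds -ani (as does pinih), so the same rule applies.
The other patterns: stems ending in -e add -ar; stems ending in -a add the prefix be-.
So fehdip → fehdippani.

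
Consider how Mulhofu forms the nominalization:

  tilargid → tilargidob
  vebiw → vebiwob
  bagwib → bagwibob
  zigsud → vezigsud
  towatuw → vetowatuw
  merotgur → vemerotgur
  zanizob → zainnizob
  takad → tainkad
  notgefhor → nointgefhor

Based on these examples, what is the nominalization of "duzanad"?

duinzanad

"duzanad" has last vowel 'a'. The one such stem in the data (takad → tainkad) inserts -in- after the first vowel (as do zanizob, notgefhor), so the same rule applies.
So duzanad → duinzanad.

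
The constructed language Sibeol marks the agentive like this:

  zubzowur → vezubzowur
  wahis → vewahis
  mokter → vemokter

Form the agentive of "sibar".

vesibar

Every pair shown (zubzowur → vezubzowur, wahis → vewahis, mokter → vemokter) follows the same rule: add the prefix ve-.
So sibar → vesibar.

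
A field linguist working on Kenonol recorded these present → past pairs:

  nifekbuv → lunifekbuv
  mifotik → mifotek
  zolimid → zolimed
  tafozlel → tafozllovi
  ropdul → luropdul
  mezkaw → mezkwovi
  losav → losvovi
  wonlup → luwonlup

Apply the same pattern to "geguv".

nifekbuv and losav both end in -v yet inflect differently (lunifekbuv, losvovi), so the final letter is not what conditions the rule; the last vowel is.
"geguv" has last vowel 'u'. The stems whose last vowel is 'u' (wonlup → luwonlup, ropdul → luropdul, nifekbuv → lunifekbuv) add the prefix lu-.
So geguv → lugeguv.

lugeguv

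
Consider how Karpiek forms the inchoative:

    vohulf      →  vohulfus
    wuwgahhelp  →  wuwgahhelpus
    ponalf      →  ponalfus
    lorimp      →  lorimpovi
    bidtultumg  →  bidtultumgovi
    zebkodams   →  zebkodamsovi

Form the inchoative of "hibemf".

"hibemf" has second-to-last letter 'm'. The stems whose second-to-last letter is 'm' (lorimp → lorimpovi, bidtultumg → bidtultumgovi, zebkodams → zebkodamsovi) add -ovi.
The other pattern: stems whose second-to-last letter is 'l' add -us.
So hibemf → hibemfovi.

hibemfovi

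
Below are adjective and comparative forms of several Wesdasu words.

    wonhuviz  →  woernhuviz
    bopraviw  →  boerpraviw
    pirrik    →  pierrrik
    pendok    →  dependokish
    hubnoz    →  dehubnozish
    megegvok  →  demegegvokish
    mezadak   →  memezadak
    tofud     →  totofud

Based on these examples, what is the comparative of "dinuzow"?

pirrik and pendok both end in -k yet inflect differently (pierrrik, dependokish), so the final letter is not what conditions the rule; the last vowel is.
"dinuzow" has last vowel 'o'. The stems whose last vowel is 'o' (pendok → dependokish, hubnoz → dehubnozish, megegvok → demegegvokish) add de- … -ish around the stem.
The other patterns: stems whose last vowel is 'i' insert -er- after the first vowel; stems whose last vowel is 'a' or 'u' repeat the first consonant+vowel as a prefix.
So dinuzow → dedinuzowish.

dedinuzowish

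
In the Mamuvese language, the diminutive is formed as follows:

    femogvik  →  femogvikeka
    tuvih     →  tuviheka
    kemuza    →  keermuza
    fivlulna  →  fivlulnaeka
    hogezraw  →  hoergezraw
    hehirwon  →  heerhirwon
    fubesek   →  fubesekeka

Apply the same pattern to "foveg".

"foveg" begins with f-. The stems beginning with f- (fivlulna → fivlulnaeka, fubesek → fubesekeka, femogvik → femogvikeka) add -eka.
The other pattern: stems beginning with h- or k- insert -er- after the first vowel.
So foveg → fovegeka.

fovegeka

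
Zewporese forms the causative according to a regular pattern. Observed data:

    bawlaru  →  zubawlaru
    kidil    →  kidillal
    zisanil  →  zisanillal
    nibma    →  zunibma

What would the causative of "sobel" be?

nibma and kidil both have 2 vowels yet inflect differently (zunibma, kidillal), so the number of vowels is not what conditions the rule; whether the stem ends in a vowel or a consonant is.
"sobel" ends in a consonant. The stems ending in a consonant (kidil → kidillal, zisanil → zisanillal) double the final consonant and add -al.
The other pattern: stems ending in a vowel add the prefix zu-.
So sobel → sobellal.

sobellal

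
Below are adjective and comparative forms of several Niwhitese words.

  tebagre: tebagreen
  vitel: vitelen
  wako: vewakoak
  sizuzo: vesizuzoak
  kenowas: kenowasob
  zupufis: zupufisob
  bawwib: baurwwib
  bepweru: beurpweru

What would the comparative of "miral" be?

"miral" ends in -l. The one such stem in the data (vitel → vitelen) adds -en, so the same rule applies.
So miral → miralen.

miralen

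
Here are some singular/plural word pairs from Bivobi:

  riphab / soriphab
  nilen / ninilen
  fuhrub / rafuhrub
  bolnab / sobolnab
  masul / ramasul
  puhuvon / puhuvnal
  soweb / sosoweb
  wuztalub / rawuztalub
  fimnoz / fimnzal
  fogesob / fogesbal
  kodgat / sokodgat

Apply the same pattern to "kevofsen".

nilen and puhuvon both end in -n yet inflect differently (ninilen, puhuvnal), so the final letter is not what conditions the rule; the last vowel is.
"kevofsen" has last vowel 'e'. The stems whose last vowel is 'e' (nilen → ninilen, soweb → sosoweb) repeat the first consonant+vowel as a prefix.
The other patterns: stems whose last vowel is 'a' add the prefix so-; stems whose last vowel is 'o' delete the last vowel and add -al; stems whose last vowel is 'u' add the prefix ra-.
So kevofsen → kekevofsen.

kekevofsen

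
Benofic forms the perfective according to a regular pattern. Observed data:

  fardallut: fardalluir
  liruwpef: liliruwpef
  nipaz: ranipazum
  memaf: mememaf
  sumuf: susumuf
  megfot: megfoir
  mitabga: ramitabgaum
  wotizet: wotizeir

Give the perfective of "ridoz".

fardallut and sumuf both have last vowel 'u' yet inflect differently (fardalluir, susumuf), so the last vowel is not what conditions the rule; the final letter is.
"ridoz" ends in -z. The one such stem in the data (nipaz → ranipazum) adds ra- … -um around the stem, so the same rule applies.
The other patterns: stems ending in -t drop the final letter and add -ir; stems ending in -f repeat the first consonant+vowel as a prefix.
So ridoz → raridozum.

raridozum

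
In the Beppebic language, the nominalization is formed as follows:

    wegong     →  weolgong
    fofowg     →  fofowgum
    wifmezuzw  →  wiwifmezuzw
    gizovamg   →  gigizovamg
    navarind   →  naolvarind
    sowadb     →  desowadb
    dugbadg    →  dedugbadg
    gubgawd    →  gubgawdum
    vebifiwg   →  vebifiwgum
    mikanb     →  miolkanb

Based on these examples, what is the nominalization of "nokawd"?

fofowg and dugbadg both end in -g yet inflect differently (fofowgum, dedugbadg), so the final letter is not what conditions the rule; the second-to-last letter is.
"nokawd" has second-to-last letter 'w'. The stems whose second-to-last letter is 'w' (gubgawd → gubgawdum, fofowg → fofowgum, vebifiwg → vebifiwgum) add -um.
The other patterns: stems whose second-to-last letter is 'd' add the prefix de-; stems whose second-to-last letter is 'n' insert -ol- after the first vowel; stems whose second-to-last letter is 'm' or 'z' repeat the first consonant+vowel as a prefix.
So nokawd → nokawdum.

nokawdum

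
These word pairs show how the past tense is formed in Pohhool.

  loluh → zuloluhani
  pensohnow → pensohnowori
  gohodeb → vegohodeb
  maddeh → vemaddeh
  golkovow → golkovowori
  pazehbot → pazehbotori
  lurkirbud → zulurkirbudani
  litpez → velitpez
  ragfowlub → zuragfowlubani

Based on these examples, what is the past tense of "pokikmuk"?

loluh and maddeh both end in -h yet inflect differently (zuloluhani, vemaddeh), so the final letter is not what conditions the rule; the last vowel is.
"pokikmuk" has last vowel 'u'. The stems whose last vowel is 'u' (lurkirbud → zulurkirbudani, ragfowlub → zuragfowlubani, loluh → zuloluhani) add zu- … -ani around the stem.
The other patterns: stems whose last vowel is 'o' add -ori; stems whose last vowel is 'e' add the prefix ve-.
So pokikmuk → zupokikmukani.

zupokikmukani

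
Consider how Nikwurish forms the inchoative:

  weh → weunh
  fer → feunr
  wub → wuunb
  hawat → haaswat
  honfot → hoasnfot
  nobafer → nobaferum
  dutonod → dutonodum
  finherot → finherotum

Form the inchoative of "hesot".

fer and nobafer both end in -r yet inflect differently (feunr, nobaferum), so the final letter is not what conditions the rule; the number of vowels is.
"hesot" has 2 vowels. The stems with 2 vowels (hawat → haaswat, honfot → hoasnfot) insert -as- after the first vowel.
So hesot → heassot.

heassot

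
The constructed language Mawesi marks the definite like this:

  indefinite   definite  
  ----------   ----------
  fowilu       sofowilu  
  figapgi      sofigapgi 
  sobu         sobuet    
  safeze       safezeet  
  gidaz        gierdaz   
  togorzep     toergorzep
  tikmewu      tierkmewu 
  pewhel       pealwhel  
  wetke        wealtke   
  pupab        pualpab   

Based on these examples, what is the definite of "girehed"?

fowilu and sobu both end in -u yet inflect differently (sofowilu, sobuet), so the final letter is not what conditions the rule; the first letter is.
"girehed" begins with g-. The one such stem in the data (gidaz → gierdaz) inserts -er- after the first vowel (as do togorzep, tikmewu), so the same rule applies.
So girehed → gierrehed.

gierrehed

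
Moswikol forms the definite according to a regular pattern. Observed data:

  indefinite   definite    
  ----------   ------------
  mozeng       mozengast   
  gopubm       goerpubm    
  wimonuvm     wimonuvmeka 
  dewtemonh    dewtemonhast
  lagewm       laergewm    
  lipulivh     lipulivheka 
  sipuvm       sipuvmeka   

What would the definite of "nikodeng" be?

lipulivh and dewtemonh both end in -h yet inflect differently (lipulivheka, dewtemonhast), so the final letter is not what conditions the rule; the second-to-last letter is.
"nikodeng" has second-to-last letter 'n'. The stems whose second-to-last letter is 'n' (mozeng → mozengast, dewtemonh → dewtemonhast) add -ast.
So nikodeng → nikodengast.

nikodengast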